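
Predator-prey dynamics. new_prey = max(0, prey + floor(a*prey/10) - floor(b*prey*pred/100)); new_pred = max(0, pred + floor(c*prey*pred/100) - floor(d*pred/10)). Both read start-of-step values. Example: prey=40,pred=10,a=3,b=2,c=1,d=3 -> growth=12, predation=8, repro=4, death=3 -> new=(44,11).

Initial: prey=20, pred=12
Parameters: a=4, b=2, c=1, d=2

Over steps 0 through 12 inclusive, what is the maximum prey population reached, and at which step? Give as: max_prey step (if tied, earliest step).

Answer: 44 6

Derivation:
Step 1: prey: 20+8-4=24; pred: 12+2-2=12
Step 2: prey: 24+9-5=28; pred: 12+2-2=12
Step 3: prey: 28+11-6=33; pred: 12+3-2=13
Step 4: prey: 33+13-8=38; pred: 13+4-2=15
Step 5: prey: 38+15-11=42; pred: 15+5-3=17
Step 6: prey: 42+16-14=44; pred: 17+7-3=21
Step 7: prey: 44+17-18=43; pred: 21+9-4=26
Step 8: prey: 43+17-22=38; pred: 26+11-5=32
Step 9: prey: 38+15-24=29; pred: 32+12-6=38
Step 10: prey: 29+11-22=18; pred: 38+11-7=42
Step 11: prey: 18+7-15=10; pred: 42+7-8=41
Step 12: prey: 10+4-8=6; pred: 41+4-8=37
Max prey = 44 at step 6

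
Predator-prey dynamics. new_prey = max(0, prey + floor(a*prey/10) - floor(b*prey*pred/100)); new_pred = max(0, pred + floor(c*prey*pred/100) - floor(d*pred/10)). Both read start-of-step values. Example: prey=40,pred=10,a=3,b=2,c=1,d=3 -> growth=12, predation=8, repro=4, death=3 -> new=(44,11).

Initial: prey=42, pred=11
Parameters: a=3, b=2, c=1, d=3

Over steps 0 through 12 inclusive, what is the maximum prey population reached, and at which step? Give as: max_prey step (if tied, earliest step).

Step 1: prey: 42+12-9=45; pred: 11+4-3=12
Step 2: prey: 45+13-10=48; pred: 12+5-3=14
Step 3: prey: 48+14-13=49; pred: 14+6-4=16
Step 4: prey: 49+14-15=48; pred: 16+7-4=19
Step 5: prey: 48+14-18=44; pred: 19+9-5=23
Step 6: prey: 44+13-20=37; pred: 23+10-6=27
Step 7: prey: 37+11-19=29; pred: 27+9-8=28
Step 8: prey: 29+8-16=21; pred: 28+8-8=28
Step 9: prey: 21+6-11=16; pred: 28+5-8=25
Step 10: prey: 16+4-8=12; pred: 25+4-7=22
Step 11: prey: 12+3-5=10; pred: 22+2-6=18
Step 12: prey: 10+3-3=10; pred: 18+1-5=14
Max prey = 49 at step 3

Answer: 49 3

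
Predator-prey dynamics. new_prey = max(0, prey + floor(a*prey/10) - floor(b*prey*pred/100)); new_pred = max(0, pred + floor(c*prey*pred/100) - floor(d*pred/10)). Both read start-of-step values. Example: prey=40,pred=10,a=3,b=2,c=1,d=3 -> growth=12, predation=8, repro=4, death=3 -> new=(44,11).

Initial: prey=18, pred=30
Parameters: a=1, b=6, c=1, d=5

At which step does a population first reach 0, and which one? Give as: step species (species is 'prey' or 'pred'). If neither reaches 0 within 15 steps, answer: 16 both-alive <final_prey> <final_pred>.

Step 1: prey: 18+1-32=0; pred: 30+5-15=20
First extinction: prey at step 1

Answer: 1 prey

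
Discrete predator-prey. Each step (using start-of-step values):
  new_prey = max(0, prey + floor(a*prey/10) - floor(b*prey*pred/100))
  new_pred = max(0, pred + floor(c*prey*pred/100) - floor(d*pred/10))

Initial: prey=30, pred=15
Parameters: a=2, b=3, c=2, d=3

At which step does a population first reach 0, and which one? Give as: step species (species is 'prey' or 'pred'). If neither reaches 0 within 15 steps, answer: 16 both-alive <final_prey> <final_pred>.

Step 1: prey: 30+6-13=23; pred: 15+9-4=20
Step 2: prey: 23+4-13=14; pred: 20+9-6=23
Step 3: prey: 14+2-9=7; pred: 23+6-6=23
Step 4: prey: 7+1-4=4; pred: 23+3-6=20
Step 5: prey: 4+0-2=2; pred: 20+1-6=15
Step 6: prey: 2+0-0=2; pred: 15+0-4=11
Step 7: prey: 2+0-0=2; pred: 11+0-3=8
Step 8: prey: 2+0-0=2; pred: 8+0-2=6
Step 9: prey: 2+0-0=2; pred: 6+0-1=5
Step 10: prey: 2+0-0=2; pred: 5+0-1=4
Step 11: prey: 2+0-0=2; pred: 4+0-1=3
Step 12: prey: 2+0-0=2; pred: 3+0-0=3
Steps 13-15: state stable at prey=2, pred=3 (no change)
No extinction within 15 steps

Answer: 16 both-alive 2 3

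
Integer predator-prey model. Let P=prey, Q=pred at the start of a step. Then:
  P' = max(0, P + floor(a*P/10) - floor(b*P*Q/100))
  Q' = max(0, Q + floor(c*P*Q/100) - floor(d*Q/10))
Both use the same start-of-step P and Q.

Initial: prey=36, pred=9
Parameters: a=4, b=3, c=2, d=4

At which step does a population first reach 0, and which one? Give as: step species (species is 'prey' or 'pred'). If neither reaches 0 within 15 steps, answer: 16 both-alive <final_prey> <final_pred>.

Answer: 16 both-alive 1 2

Derivation:
Step 1: prey: 36+14-9=41; pred: 9+6-3=12
Step 2: prey: 41+16-14=43; pred: 12+9-4=17
Step 3: prey: 43+17-21=39; pred: 17+14-6=25
Step 4: prey: 39+15-29=25; pred: 25+19-10=34
Step 5: prey: 25+10-25=10; pred: 34+17-13=38
Step 6: prey: 10+4-11=3; pred: 38+7-15=30
Step 7: prey: 3+1-2=2; pred: 30+1-12=19
Step 8: prey: 2+0-1=1; pred: 19+0-7=12
Step 9: prey: 1+0-0=1; pred: 12+0-4=8
Step 10: prey: 1+0-0=1; pred: 8+0-3=5
Step 11: prey: 1+0-0=1; pred: 5+0-2=3
Step 12: prey: 1+0-0=1; pred: 3+0-1=2
Step 13: prey: 1+0-0=1; pred: 2+0-0=2
Steps 14-15: state stable at prey=1, pred=2 (no change)
No extinction within 15 steps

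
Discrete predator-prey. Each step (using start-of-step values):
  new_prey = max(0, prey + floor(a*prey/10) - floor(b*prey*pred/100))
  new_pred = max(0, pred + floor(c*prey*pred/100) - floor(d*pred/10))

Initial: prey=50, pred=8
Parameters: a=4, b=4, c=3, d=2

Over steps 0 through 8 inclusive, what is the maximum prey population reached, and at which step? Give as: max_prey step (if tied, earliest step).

Step 1: prey: 50+20-16=54; pred: 8+12-1=19
Step 2: prey: 54+21-41=34; pred: 19+30-3=46
Step 3: prey: 34+13-62=0; pred: 46+46-9=83
Step 4: prey: 0+0-0=0; pred: 83+0-16=67
Step 5: prey: 0+0-0=0; pred: 67+0-13=54
Step 6: prey: 0+0-0=0; pred: 54+0-10=44
Step 7: prey: 0+0-0=0; pred: 44+0-8=36
Step 8: prey: 0+0-0=0; pred: 36+0-7=29
Max prey = 54 at step 1

Answer: 54 1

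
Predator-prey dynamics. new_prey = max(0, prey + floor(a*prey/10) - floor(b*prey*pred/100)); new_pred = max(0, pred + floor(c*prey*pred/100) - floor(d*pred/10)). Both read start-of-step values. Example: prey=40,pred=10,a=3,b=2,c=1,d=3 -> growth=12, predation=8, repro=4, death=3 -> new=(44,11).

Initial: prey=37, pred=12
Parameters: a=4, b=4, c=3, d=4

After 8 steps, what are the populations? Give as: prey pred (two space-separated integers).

Answer: 0 4

Derivation:
Step 1: prey: 37+14-17=34; pred: 12+13-4=21
Step 2: prey: 34+13-28=19; pred: 21+21-8=34
Step 3: prey: 19+7-25=1; pred: 34+19-13=40
Step 4: prey: 1+0-1=0; pred: 40+1-16=25
Step 5: prey: 0+0-0=0; pred: 25+0-10=15
Step 6: prey: 0+0-0=0; pred: 15+0-6=9
Step 7: prey: 0+0-0=0; pred: 9+0-3=6
Step 8: prey: 0+0-0=0; pred: 6+0-2=4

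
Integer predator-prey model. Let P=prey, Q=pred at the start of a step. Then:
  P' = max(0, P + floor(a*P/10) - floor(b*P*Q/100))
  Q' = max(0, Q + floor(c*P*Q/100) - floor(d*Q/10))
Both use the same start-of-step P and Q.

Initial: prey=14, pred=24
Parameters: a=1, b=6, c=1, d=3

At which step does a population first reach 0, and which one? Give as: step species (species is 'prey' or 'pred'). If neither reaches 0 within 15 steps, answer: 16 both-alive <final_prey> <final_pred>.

Answer: 1 prey

Derivation:
Step 1: prey: 14+1-20=0; pred: 24+3-7=20
First extinction: prey at step 1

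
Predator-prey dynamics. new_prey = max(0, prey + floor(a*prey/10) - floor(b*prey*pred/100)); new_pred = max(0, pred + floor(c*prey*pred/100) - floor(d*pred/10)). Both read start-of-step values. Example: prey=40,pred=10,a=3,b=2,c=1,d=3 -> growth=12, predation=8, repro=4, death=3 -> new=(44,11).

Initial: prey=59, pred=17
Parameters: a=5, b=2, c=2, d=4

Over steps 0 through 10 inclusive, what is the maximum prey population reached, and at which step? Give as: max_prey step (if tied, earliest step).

Answer: 68 1

Derivation:
Step 1: prey: 59+29-20=68; pred: 17+20-6=31
Step 2: prey: 68+34-42=60; pred: 31+42-12=61
Step 3: prey: 60+30-73=17; pred: 61+73-24=110
Step 4: prey: 17+8-37=0; pred: 110+37-44=103
Step 5: prey: 0+0-0=0; pred: 103+0-41=62
Step 6: prey: 0+0-0=0; pred: 62+0-24=38
Step 7: prey: 0+0-0=0; pred: 38+0-15=23
Step 8: prey: 0+0-0=0; pred: 23+0-9=14
Step 9: prey: 0+0-0=0; pred: 14+0-5=9
Step 10: prey: 0+0-0=0; pred: 9+0-3=6
Max prey = 68 at step 1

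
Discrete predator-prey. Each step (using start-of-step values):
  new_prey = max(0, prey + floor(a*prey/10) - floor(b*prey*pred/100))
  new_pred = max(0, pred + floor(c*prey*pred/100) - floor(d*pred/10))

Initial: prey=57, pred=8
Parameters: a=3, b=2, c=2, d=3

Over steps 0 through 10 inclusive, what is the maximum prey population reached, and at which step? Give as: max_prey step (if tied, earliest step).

Answer: 65 1

Derivation:
Step 1: prey: 57+17-9=65; pred: 8+9-2=15
Step 2: prey: 65+19-19=65; pred: 15+19-4=30
Step 3: prey: 65+19-39=45; pred: 30+39-9=60
Step 4: prey: 45+13-54=4; pred: 60+54-18=96
Step 5: prey: 4+1-7=0; pred: 96+7-28=75
Step 6: prey: 0+0-0=0; pred: 75+0-22=53
Step 7: prey: 0+0-0=0; pred: 53+0-15=38
Step 8: prey: 0+0-0=0; pred: 38+0-11=27
Step 9: prey: 0+0-0=0; pred: 27+0-8=19
Step 10: prey: 0+0-0=0; pred: 19+0-5=14
Max prey = 65 at step 1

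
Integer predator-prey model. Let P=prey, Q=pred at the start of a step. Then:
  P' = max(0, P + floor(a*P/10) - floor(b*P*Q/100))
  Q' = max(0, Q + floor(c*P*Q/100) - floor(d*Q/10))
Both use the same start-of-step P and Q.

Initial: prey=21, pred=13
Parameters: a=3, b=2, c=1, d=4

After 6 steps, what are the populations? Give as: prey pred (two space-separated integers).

Step 1: prey: 21+6-5=22; pred: 13+2-5=10
Step 2: prey: 22+6-4=24; pred: 10+2-4=8
Step 3: prey: 24+7-3=28; pred: 8+1-3=6
Step 4: prey: 28+8-3=33; pred: 6+1-2=5
Step 5: prey: 33+9-3=39; pred: 5+1-2=4
Step 6: prey: 39+11-3=47; pred: 4+1-1=4

Answer: 47 4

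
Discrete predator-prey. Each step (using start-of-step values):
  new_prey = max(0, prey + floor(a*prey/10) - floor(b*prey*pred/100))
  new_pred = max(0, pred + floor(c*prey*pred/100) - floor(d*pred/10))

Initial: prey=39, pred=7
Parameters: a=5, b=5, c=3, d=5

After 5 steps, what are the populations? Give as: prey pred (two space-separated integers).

Step 1: prey: 39+19-13=45; pred: 7+8-3=12
Step 2: prey: 45+22-27=40; pred: 12+16-6=22
Step 3: prey: 40+20-44=16; pred: 22+26-11=37
Step 4: prey: 16+8-29=0; pred: 37+17-18=36
Step 5: prey: 0+0-0=0; pred: 36+0-18=18

Answer: 0 18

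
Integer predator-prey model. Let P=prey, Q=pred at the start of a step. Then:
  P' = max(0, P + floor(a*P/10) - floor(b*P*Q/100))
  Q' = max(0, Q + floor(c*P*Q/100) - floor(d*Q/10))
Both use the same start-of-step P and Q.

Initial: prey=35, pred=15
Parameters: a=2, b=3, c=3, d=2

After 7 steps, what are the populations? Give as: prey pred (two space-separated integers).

Step 1: prey: 35+7-15=27; pred: 15+15-3=27
Step 2: prey: 27+5-21=11; pred: 27+21-5=43
Step 3: prey: 11+2-14=0; pred: 43+14-8=49
Step 4: prey: 0+0-0=0; pred: 49+0-9=40
Step 5: prey: 0+0-0=0; pred: 40+0-8=32
Step 6: prey: 0+0-0=0; pred: 32+0-6=26
Step 7: prey: 0+0-0=0; pred: 26+0-5=21

Answer: 0 21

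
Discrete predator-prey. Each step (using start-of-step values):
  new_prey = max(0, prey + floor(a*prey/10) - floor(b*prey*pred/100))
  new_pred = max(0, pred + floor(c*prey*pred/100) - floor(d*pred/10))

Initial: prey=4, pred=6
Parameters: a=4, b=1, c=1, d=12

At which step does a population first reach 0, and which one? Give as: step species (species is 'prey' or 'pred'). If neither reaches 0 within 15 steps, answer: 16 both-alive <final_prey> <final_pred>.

Answer: 1 pred

Derivation:
Step 1: prey: 4+1-0=5; pred: 6+0-7=0
First extinction: pred at step 1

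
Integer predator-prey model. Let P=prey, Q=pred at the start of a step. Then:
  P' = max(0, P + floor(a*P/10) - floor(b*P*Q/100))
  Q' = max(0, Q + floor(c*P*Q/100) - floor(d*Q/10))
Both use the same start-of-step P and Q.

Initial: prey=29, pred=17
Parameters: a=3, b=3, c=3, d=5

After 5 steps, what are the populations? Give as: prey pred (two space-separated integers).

Answer: 3 11

Derivation:
Step 1: prey: 29+8-14=23; pred: 17+14-8=23
Step 2: prey: 23+6-15=14; pred: 23+15-11=27
Step 3: prey: 14+4-11=7; pred: 27+11-13=25
Step 4: prey: 7+2-5=4; pred: 25+5-12=18
Step 5: prey: 4+1-2=3; pred: 18+2-9=11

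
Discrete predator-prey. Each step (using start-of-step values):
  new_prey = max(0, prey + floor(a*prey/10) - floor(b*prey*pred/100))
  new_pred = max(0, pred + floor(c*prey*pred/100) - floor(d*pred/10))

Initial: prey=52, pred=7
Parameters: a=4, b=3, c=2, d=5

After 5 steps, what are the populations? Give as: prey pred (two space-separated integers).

Answer: 0 50

Derivation:
Step 1: prey: 52+20-10=62; pred: 7+7-3=11
Step 2: prey: 62+24-20=66; pred: 11+13-5=19
Step 3: prey: 66+26-37=55; pred: 19+25-9=35
Step 4: prey: 55+22-57=20; pred: 35+38-17=56
Step 5: prey: 20+8-33=0; pred: 56+22-28=50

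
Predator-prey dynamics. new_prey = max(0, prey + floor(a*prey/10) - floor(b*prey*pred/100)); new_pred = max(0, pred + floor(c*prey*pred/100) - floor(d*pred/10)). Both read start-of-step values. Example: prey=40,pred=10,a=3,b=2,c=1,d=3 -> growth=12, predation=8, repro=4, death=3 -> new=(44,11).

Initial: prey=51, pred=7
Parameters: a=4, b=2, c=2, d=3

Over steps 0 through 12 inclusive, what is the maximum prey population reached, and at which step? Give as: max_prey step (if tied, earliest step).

Answer: 74 2

Derivation:
Step 1: prey: 51+20-7=64; pred: 7+7-2=12
Step 2: prey: 64+25-15=74; pred: 12+15-3=24
Step 3: prey: 74+29-35=68; pred: 24+35-7=52
Step 4: prey: 68+27-70=25; pred: 52+70-15=107
Step 5: prey: 25+10-53=0; pred: 107+53-32=128
Step 6: prey: 0+0-0=0; pred: 128+0-38=90
Step 7: prey: 0+0-0=0; pred: 90+0-27=63
Step 8: prey: 0+0-0=0; pred: 63+0-18=45
Step 9: prey: 0+0-0=0; pred: 45+0-13=32
Step 10: prey: 0+0-0=0; pred: 32+0-9=23
Step 11: prey: 0+0-0=0; pred: 23+0-6=17
Step 12: prey: 0+0-0=0; pred: 17+0-5=12
Max prey = 74 at step 2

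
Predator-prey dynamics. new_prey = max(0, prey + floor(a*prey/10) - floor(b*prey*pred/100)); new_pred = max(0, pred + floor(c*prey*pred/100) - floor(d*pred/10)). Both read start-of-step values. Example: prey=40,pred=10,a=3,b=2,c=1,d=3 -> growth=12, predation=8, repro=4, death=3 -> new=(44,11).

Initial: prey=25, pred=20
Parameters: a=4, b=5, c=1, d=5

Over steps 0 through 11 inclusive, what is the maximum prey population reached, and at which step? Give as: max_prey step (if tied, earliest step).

Step 1: prey: 25+10-25=10; pred: 20+5-10=15
Step 2: prey: 10+4-7=7; pred: 15+1-7=9
Step 3: prey: 7+2-3=6; pred: 9+0-4=5
Step 4: prey: 6+2-1=7; pred: 5+0-2=3
Step 5: prey: 7+2-1=8; pred: 3+0-1=2
Step 6: prey: 8+3-0=11; pred: 2+0-1=1
Step 7: prey: 11+4-0=15; pred: 1+0-0=1
Step 8: prey: 15+6-0=21; pred: 1+0-0=1
Step 9: prey: 21+8-1=28; pred: 1+0-0=1
Step 10: prey: 28+11-1=38; pred: 1+0-0=1
Step 11: prey: 38+15-1=52; pred: 1+0-0=1
Max prey = 52 at step 11

Answer: 52 11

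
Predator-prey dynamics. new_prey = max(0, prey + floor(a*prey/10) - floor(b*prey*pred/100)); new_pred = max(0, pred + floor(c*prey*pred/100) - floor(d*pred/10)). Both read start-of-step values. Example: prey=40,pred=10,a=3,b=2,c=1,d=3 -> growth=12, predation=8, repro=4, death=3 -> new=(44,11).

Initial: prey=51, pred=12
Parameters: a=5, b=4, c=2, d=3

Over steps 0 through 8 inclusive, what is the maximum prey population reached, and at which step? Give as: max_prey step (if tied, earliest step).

Answer: 52 1

Derivation:
Step 1: prey: 51+25-24=52; pred: 12+12-3=21
Step 2: prey: 52+26-43=35; pred: 21+21-6=36
Step 3: prey: 35+17-50=2; pred: 36+25-10=51
Step 4: prey: 2+1-4=0; pred: 51+2-15=38
Step 5: prey: 0+0-0=0; pred: 38+0-11=27
Step 6: prey: 0+0-0=0; pred: 27+0-8=19
Step 7: prey: 0+0-0=0; pred: 19+0-5=14
Step 8: prey: 0+0-0=0; pred: 14+0-4=10
Max prey = 52 at step 1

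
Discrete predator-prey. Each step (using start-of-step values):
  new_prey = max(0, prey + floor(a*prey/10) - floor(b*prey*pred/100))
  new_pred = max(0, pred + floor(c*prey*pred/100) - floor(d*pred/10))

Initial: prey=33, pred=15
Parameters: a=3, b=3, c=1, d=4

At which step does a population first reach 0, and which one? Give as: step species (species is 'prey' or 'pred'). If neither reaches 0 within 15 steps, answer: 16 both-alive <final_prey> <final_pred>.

Answer: 16 both-alive 85 16

Derivation:
Step 1: prey: 33+9-14=28; pred: 15+4-6=13
Step 2: prey: 28+8-10=26; pred: 13+3-5=11
Step 3: prey: 26+7-8=25; pred: 11+2-4=9
Step 4: prey: 25+7-6=26; pred: 9+2-3=8
Step 5: prey: 26+7-6=27; pred: 8+2-3=7
Step 6: prey: 27+8-5=30; pred: 7+1-2=6
Step 7: prey: 30+9-5=34; pred: 6+1-2=5
Step 8: prey: 34+10-5=39; pred: 5+1-2=4
Step 9: prey: 39+11-4=46; pred: 4+1-1=4
Step 10: prey: 46+13-5=54; pred: 4+1-1=4
Step 11: prey: 54+16-6=64; pred: 4+2-1=5
Step 12: prey: 64+19-9=74; pred: 5+3-2=6
Step 13: prey: 74+22-13=83; pred: 6+4-2=8
Step 14: prey: 83+24-19=88; pred: 8+6-3=11
Step 15: prey: 88+26-29=85; pred: 11+9-4=16
No extinction within 15 steps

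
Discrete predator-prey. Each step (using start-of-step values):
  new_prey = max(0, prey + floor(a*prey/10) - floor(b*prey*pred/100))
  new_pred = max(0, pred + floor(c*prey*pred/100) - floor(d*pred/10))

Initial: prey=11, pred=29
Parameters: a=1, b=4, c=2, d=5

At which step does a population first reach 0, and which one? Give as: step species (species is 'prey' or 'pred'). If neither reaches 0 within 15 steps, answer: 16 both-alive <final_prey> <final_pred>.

Step 1: prey: 11+1-12=0; pred: 29+6-14=21
First extinction: prey at step 1

Answer: 1 prey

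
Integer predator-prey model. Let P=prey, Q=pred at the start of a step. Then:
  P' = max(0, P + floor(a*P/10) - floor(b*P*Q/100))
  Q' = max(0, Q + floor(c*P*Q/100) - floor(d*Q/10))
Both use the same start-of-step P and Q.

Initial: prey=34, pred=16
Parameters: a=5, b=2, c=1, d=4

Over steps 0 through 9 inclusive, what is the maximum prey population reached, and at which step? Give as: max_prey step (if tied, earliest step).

Answer: 79 5

Derivation:
Step 1: prey: 34+17-10=41; pred: 16+5-6=15
Step 2: prey: 41+20-12=49; pred: 15+6-6=15
Step 3: prey: 49+24-14=59; pred: 15+7-6=16
Step 4: prey: 59+29-18=70; pred: 16+9-6=19
Step 5: prey: 70+35-26=79; pred: 19+13-7=25
Step 6: prey: 79+39-39=79; pred: 25+19-10=34
Step 7: prey: 79+39-53=65; pred: 34+26-13=47
Step 8: prey: 65+32-61=36; pred: 47+30-18=59
Step 9: prey: 36+18-42=12; pred: 59+21-23=57
Max prey = 79 at step 5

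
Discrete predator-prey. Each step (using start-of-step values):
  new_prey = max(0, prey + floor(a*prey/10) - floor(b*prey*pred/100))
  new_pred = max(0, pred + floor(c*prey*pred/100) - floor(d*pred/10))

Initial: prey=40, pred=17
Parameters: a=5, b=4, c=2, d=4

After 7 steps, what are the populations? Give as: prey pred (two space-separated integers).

Answer: 3 5

Derivation:
Step 1: prey: 40+20-27=33; pred: 17+13-6=24
Step 2: prey: 33+16-31=18; pred: 24+15-9=30
Step 3: prey: 18+9-21=6; pred: 30+10-12=28
Step 4: prey: 6+3-6=3; pred: 28+3-11=20
Step 5: prey: 3+1-2=2; pred: 20+1-8=13
Step 6: prey: 2+1-1=2; pred: 13+0-5=8
Step 7: prey: 2+1-0=3; pred: 8+0-3=5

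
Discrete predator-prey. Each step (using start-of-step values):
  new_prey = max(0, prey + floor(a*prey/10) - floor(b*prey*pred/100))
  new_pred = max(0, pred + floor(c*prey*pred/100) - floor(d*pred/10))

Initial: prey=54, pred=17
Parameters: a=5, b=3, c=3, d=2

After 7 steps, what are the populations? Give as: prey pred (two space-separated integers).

Answer: 0 52

Derivation:
Step 1: prey: 54+27-27=54; pred: 17+27-3=41
Step 2: prey: 54+27-66=15; pred: 41+66-8=99
Step 3: prey: 15+7-44=0; pred: 99+44-19=124
Step 4: prey: 0+0-0=0; pred: 124+0-24=100
Step 5: prey: 0+0-0=0; pred: 100+0-20=80
Step 6: prey: 0+0-0=0; pred: 80+0-16=64
Step 7: prey: 0+0-0=0; pred: 64+0-12=52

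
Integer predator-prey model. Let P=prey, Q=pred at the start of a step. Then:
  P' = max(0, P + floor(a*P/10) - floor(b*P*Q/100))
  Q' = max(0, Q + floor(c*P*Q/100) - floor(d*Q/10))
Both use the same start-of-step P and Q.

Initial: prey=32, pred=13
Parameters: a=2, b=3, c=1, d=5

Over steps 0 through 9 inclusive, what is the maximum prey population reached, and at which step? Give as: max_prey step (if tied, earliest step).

Step 1: prey: 32+6-12=26; pred: 13+4-6=11
Step 2: prey: 26+5-8=23; pred: 11+2-5=8
Step 3: prey: 23+4-5=22; pred: 8+1-4=5
Step 4: prey: 22+4-3=23; pred: 5+1-2=4
Step 5: prey: 23+4-2=25; pred: 4+0-2=2
Step 6: prey: 25+5-1=29; pred: 2+0-1=1
Step 7: prey: 29+5-0=34; pred: 1+0-0=1
Step 8: prey: 34+6-1=39; pred: 1+0-0=1
Step 9: prey: 39+7-1=45; pred: 1+0-0=1
Max prey = 45 at step 9

Answer: 45 9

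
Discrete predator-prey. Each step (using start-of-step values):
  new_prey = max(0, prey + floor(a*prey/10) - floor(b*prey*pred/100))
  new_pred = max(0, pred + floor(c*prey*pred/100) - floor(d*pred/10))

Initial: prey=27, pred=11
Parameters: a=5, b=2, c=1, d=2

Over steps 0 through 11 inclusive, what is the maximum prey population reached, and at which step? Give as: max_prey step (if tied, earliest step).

Step 1: prey: 27+13-5=35; pred: 11+2-2=11
Step 2: prey: 35+17-7=45; pred: 11+3-2=12
Step 3: prey: 45+22-10=57; pred: 12+5-2=15
Step 4: prey: 57+28-17=68; pred: 15+8-3=20
Step 5: prey: 68+34-27=75; pred: 20+13-4=29
Step 6: prey: 75+37-43=69; pred: 29+21-5=45
Step 7: prey: 69+34-62=41; pred: 45+31-9=67
Step 8: prey: 41+20-54=7; pred: 67+27-13=81
Step 9: prey: 7+3-11=0; pred: 81+5-16=70
Step 10: prey: 0+0-0=0; pred: 70+0-14=56
Step 11: prey: 0+0-0=0; pred: 56+0-11=45
Max prey = 75 at step 5

Answer: 75 5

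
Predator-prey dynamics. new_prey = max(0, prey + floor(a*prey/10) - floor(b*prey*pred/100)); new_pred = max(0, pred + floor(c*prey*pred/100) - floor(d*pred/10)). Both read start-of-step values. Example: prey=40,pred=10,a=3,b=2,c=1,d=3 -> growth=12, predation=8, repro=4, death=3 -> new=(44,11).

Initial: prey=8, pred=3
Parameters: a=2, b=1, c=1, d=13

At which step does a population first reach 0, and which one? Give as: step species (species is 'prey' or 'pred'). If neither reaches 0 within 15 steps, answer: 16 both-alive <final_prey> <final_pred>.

Answer: 1 pred

Derivation:
Step 1: prey: 8+1-0=9; pred: 3+0-3=0
First extinction: pred at step 1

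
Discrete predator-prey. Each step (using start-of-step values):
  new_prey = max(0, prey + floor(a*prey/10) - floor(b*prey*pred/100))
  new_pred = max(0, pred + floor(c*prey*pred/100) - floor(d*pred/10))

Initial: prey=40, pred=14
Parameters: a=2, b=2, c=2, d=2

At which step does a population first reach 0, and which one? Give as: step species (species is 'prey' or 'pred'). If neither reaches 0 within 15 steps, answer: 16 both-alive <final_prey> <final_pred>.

Answer: 5 prey

Derivation:
Step 1: prey: 40+8-11=37; pred: 14+11-2=23
Step 2: prey: 37+7-17=27; pred: 23+17-4=36
Step 3: prey: 27+5-19=13; pred: 36+19-7=48
Step 4: prey: 13+2-12=3; pred: 48+12-9=51
Step 5: prey: 3+0-3=0; pred: 51+3-10=44
First extinction: prey at step 5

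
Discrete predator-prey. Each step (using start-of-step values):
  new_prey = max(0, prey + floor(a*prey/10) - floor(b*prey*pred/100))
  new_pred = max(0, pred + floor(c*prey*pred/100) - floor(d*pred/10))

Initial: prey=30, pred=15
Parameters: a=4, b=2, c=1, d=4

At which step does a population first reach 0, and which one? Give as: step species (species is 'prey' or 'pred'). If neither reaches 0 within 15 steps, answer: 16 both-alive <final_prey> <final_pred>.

Answer: 16 both-alive 9 11

Derivation:
Step 1: prey: 30+12-9=33; pred: 15+4-6=13
Step 2: prey: 33+13-8=38; pred: 13+4-5=12
Step 3: prey: 38+15-9=44; pred: 12+4-4=12
Step 4: prey: 44+17-10=51; pred: 12+5-4=13
Step 5: prey: 51+20-13=58; pred: 13+6-5=14
Step 6: prey: 58+23-16=65; pred: 14+8-5=17
Step 7: prey: 65+26-22=69; pred: 17+11-6=22
Step 8: prey: 69+27-30=66; pred: 22+15-8=29
Step 9: prey: 66+26-38=54; pred: 29+19-11=37
Step 10: prey: 54+21-39=36; pred: 37+19-14=42
Step 11: prey: 36+14-30=20; pred: 42+15-16=41
Step 12: prey: 20+8-16=12; pred: 41+8-16=33
Step 13: prey: 12+4-7=9; pred: 33+3-13=23
Step 14: prey: 9+3-4=8; pred: 23+2-9=16
Step 15: prey: 8+3-2=9; pred: 16+1-6=11
No extinction within 15 steps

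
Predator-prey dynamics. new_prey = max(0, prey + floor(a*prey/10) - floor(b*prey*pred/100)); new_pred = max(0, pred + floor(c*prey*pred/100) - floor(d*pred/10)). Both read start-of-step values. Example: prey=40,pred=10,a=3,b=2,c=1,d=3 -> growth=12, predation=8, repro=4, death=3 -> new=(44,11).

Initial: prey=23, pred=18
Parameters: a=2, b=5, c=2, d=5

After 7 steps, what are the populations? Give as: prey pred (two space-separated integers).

Step 1: prey: 23+4-20=7; pred: 18+8-9=17
Step 2: prey: 7+1-5=3; pred: 17+2-8=11
Step 3: prey: 3+0-1=2; pred: 11+0-5=6
Step 4: prey: 2+0-0=2; pred: 6+0-3=3
Step 5: prey: 2+0-0=2; pred: 3+0-1=2
Step 6: prey: 2+0-0=2; pred: 2+0-1=1
Step 7: prey: 2+0-0=2; pred: 1+0-0=1

Answer: 2 1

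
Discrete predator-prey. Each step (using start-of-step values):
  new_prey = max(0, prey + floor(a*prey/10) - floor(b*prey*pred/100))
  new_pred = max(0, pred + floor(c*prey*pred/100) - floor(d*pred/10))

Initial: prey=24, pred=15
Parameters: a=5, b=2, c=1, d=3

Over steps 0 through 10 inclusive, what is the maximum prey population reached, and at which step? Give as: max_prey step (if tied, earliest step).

Answer: 69 6

Derivation:
Step 1: prey: 24+12-7=29; pred: 15+3-4=14
Step 2: prey: 29+14-8=35; pred: 14+4-4=14
Step 3: prey: 35+17-9=43; pred: 14+4-4=14
Step 4: prey: 43+21-12=52; pred: 14+6-4=16
Step 5: prey: 52+26-16=62; pred: 16+8-4=20
Step 6: prey: 62+31-24=69; pred: 20+12-6=26
Step 7: prey: 69+34-35=68; pred: 26+17-7=36
Step 8: prey: 68+34-48=54; pred: 36+24-10=50
Step 9: prey: 54+27-54=27; pred: 50+27-15=62
Step 10: prey: 27+13-33=7; pred: 62+16-18=60
Max prey = 69 at step 6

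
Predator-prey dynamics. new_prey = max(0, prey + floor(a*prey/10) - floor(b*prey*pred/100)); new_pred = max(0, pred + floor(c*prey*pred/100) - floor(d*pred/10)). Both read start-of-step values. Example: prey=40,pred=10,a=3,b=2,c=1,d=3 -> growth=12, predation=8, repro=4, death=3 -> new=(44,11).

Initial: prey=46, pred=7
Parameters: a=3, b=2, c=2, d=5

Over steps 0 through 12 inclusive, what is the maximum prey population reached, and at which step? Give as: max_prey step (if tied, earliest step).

Step 1: prey: 46+13-6=53; pred: 7+6-3=10
Step 2: prey: 53+15-10=58; pred: 10+10-5=15
Step 3: prey: 58+17-17=58; pred: 15+17-7=25
Step 4: prey: 58+17-29=46; pred: 25+29-12=42
Step 5: prey: 46+13-38=21; pred: 42+38-21=59
Step 6: prey: 21+6-24=3; pred: 59+24-29=54
Step 7: prey: 3+0-3=0; pred: 54+3-27=30
Step 8: prey: 0+0-0=0; pred: 30+0-15=15
Step 9: prey: 0+0-0=0; pred: 15+0-7=8
Step 10: prey: 0+0-0=0; pred: 8+0-4=4
Step 11: prey: 0+0-0=0; pred: 4+0-2=2
Step 12: prey: 0+0-0=0; pred: 2+0-1=1
Max prey = 58 at step 2

Answer: 58 2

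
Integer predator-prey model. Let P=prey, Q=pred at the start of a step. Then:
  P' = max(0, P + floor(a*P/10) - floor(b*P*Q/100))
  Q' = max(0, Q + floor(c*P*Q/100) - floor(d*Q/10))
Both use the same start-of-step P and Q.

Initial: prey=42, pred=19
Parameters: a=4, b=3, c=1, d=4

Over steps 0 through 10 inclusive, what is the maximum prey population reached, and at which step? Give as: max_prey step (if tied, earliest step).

Step 1: prey: 42+16-23=35; pred: 19+7-7=19
Step 2: prey: 35+14-19=30; pred: 19+6-7=18
Step 3: prey: 30+12-16=26; pred: 18+5-7=16
Step 4: prey: 26+10-12=24; pred: 16+4-6=14
Step 5: prey: 24+9-10=23; pred: 14+3-5=12
Step 6: prey: 23+9-8=24; pred: 12+2-4=10
Step 7: prey: 24+9-7=26; pred: 10+2-4=8
Step 8: prey: 26+10-6=30; pred: 8+2-3=7
Step 9: prey: 30+12-6=36; pred: 7+2-2=7
Step 10: prey: 36+14-7=43; pred: 7+2-2=7
Max prey = 43 at step 10

Answer: 43 10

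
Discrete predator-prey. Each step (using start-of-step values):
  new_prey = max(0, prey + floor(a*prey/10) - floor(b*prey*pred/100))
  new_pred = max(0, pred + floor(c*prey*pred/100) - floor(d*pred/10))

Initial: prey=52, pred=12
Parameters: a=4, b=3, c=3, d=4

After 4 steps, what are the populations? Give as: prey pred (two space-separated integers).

Answer: 0 56

Derivation:
Step 1: prey: 52+20-18=54; pred: 12+18-4=26
Step 2: prey: 54+21-42=33; pred: 26+42-10=58
Step 3: prey: 33+13-57=0; pred: 58+57-23=92
Step 4: prey: 0+0-0=0; pred: 92+0-36=56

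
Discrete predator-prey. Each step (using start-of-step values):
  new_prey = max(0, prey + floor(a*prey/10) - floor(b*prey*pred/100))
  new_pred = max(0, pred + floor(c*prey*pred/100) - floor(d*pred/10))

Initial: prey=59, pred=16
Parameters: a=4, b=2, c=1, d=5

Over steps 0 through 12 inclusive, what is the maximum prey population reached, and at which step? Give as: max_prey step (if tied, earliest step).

Step 1: prey: 59+23-18=64; pred: 16+9-8=17
Step 2: prey: 64+25-21=68; pred: 17+10-8=19
Step 3: prey: 68+27-25=70; pred: 19+12-9=22
Step 4: prey: 70+28-30=68; pred: 22+15-11=26
Step 5: prey: 68+27-35=60; pred: 26+17-13=30
Step 6: prey: 60+24-36=48; pred: 30+18-15=33
Step 7: prey: 48+19-31=36; pred: 33+15-16=32
Step 8: prey: 36+14-23=27; pred: 32+11-16=27
Step 9: prey: 27+10-14=23; pred: 27+7-13=21
Step 10: prey: 23+9-9=23; pred: 21+4-10=15
Step 11: prey: 23+9-6=26; pred: 15+3-7=11
Step 12: prey: 26+10-5=31; pred: 11+2-5=8
Max prey = 70 at step 3

Answer: 70 3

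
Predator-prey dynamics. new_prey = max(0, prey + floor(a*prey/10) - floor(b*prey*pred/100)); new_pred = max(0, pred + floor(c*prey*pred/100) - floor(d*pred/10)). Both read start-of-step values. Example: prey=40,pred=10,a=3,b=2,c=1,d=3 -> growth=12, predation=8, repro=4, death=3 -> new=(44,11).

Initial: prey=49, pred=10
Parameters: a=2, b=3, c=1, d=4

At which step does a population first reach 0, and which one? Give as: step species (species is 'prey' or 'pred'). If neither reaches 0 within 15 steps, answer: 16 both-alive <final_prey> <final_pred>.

Step 1: prey: 49+9-14=44; pred: 10+4-4=10
Step 2: prey: 44+8-13=39; pred: 10+4-4=10
Step 3: prey: 39+7-11=35; pred: 10+3-4=9
Step 4: prey: 35+7-9=33; pred: 9+3-3=9
Step 5: prey: 33+6-8=31; pred: 9+2-3=8
Step 6: prey: 31+6-7=30; pred: 8+2-3=7
Step 7: prey: 30+6-6=30; pred: 7+2-2=7
Steps 8-15: state stable at prey=30, pred=7 (no change)
No extinction within 15 steps

Answer: 16 both-alive 30 7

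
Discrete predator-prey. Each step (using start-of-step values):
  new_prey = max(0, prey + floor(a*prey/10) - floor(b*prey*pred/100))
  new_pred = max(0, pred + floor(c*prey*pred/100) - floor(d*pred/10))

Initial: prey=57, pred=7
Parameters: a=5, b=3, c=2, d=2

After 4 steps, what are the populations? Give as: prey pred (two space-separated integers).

Step 1: prey: 57+28-11=74; pred: 7+7-1=13
Step 2: prey: 74+37-28=83; pred: 13+19-2=30
Step 3: prey: 83+41-74=50; pred: 30+49-6=73
Step 4: prey: 50+25-109=0; pred: 73+73-14=132

Answer: 0 132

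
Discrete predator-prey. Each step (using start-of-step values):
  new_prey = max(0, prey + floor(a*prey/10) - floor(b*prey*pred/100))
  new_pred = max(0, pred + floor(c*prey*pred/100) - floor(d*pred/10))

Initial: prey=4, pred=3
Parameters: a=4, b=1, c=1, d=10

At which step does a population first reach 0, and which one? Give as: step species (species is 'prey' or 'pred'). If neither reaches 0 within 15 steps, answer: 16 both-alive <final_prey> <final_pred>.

Step 1: prey: 4+1-0=5; pred: 3+0-3=0
First extinction: pred at step 1

Answer: 1 pred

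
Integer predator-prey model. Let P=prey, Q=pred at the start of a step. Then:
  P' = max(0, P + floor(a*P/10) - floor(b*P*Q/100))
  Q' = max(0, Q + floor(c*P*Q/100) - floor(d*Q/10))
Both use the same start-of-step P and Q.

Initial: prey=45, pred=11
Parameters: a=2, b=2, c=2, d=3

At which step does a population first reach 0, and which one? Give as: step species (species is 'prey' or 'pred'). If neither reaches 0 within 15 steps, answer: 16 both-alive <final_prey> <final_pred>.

Answer: 16 both-alive 1 3

Derivation:
Step 1: prey: 45+9-9=45; pred: 11+9-3=17
Step 2: prey: 45+9-15=39; pred: 17+15-5=27
Step 3: prey: 39+7-21=25; pred: 27+21-8=40
Step 4: prey: 25+5-20=10; pred: 40+20-12=48
Step 5: prey: 10+2-9=3; pred: 48+9-14=43
Step 6: prey: 3+0-2=1; pred: 43+2-12=33
Step 7: prey: 1+0-0=1; pred: 33+0-9=24
Step 8: prey: 1+0-0=1; pred: 24+0-7=17
Step 9: prey: 1+0-0=1; pred: 17+0-5=12
Step 10: prey: 1+0-0=1; pred: 12+0-3=9
Step 11: prey: 1+0-0=1; pred: 9+0-2=7
Step 12: prey: 1+0-0=1; pred: 7+0-2=5
Step 13: prey: 1+0-0=1; pred: 5+0-1=4
Step 14: prey: 1+0-0=1; pred: 4+0-1=3
Step 15: prey: 1+0-0=1; pred: 3+0-0=3
No extinction within 15 steps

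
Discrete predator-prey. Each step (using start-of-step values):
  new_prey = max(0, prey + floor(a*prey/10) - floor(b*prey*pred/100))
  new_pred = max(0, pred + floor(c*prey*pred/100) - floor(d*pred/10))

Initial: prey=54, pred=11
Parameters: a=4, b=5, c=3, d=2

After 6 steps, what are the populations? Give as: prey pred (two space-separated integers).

Answer: 0 28

Derivation:
Step 1: prey: 54+21-29=46; pred: 11+17-2=26
Step 2: prey: 46+18-59=5; pred: 26+35-5=56
Step 3: prey: 5+2-14=0; pred: 56+8-11=53
Step 4: prey: 0+0-0=0; pred: 53+0-10=43
Step 5: prey: 0+0-0=0; pred: 43+0-8=35
Step 6: prey: 0+0-0=0; pred: 35+0-7=28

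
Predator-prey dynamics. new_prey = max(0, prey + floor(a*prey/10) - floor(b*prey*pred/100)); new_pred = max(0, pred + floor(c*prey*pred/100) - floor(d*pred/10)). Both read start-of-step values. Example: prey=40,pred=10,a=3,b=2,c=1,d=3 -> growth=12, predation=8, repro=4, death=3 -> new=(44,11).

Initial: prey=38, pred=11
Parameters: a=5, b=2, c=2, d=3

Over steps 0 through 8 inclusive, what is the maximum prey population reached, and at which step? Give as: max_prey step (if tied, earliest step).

Step 1: prey: 38+19-8=49; pred: 11+8-3=16
Step 2: prey: 49+24-15=58; pred: 16+15-4=27
Step 3: prey: 58+29-31=56; pred: 27+31-8=50
Step 4: prey: 56+28-56=28; pred: 50+56-15=91
Step 5: prey: 28+14-50=0; pred: 91+50-27=114
Step 6: prey: 0+0-0=0; pred: 114+0-34=80
Step 7: prey: 0+0-0=0; pred: 80+0-24=56
Step 8: prey: 0+0-0=0; pred: 56+0-16=40
Max prey = 58 at step 2

Answer: 58 2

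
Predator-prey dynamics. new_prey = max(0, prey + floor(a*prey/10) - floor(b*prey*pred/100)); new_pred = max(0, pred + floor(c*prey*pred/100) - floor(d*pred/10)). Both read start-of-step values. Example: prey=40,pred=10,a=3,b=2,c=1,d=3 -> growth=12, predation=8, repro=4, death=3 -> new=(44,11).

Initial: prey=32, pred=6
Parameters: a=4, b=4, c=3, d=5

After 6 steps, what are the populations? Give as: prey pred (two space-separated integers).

Answer: 0 21

Derivation:
Step 1: prey: 32+12-7=37; pred: 6+5-3=8
Step 2: prey: 37+14-11=40; pred: 8+8-4=12
Step 3: prey: 40+16-19=37; pred: 12+14-6=20
Step 4: prey: 37+14-29=22; pred: 20+22-10=32
Step 5: prey: 22+8-28=2; pred: 32+21-16=37
Step 6: prey: 2+0-2=0; pred: 37+2-18=21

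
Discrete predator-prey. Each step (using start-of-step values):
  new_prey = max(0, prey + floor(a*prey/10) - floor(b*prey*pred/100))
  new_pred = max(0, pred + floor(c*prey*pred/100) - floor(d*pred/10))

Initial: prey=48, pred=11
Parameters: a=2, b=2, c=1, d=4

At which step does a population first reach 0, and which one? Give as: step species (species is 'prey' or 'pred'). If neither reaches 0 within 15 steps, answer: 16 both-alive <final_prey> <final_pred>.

Step 1: prey: 48+9-10=47; pred: 11+5-4=12
Step 2: prey: 47+9-11=45; pred: 12+5-4=13
Step 3: prey: 45+9-11=43; pred: 13+5-5=13
Step 4: prey: 43+8-11=40; pred: 13+5-5=13
Step 5: prey: 40+8-10=38; pred: 13+5-5=13
Step 6: prey: 38+7-9=36; pred: 13+4-5=12
Step 7: prey: 36+7-8=35; pred: 12+4-4=12
Step 8: prey: 35+7-8=34; pred: 12+4-4=12
Step 9: prey: 34+6-8=32; pred: 12+4-4=12
Step 10: prey: 32+6-7=31; pred: 12+3-4=11
Step 11: prey: 31+6-6=31; pred: 11+3-4=10
Step 12: prey: 31+6-6=31; pred: 10+3-4=9
Step 13: prey: 31+6-5=32; pred: 9+2-3=8
Step 14: prey: 32+6-5=33; pred: 8+2-3=7
Step 15: prey: 33+6-4=35; pred: 7+2-2=7
No extinction within 15 steps

Answer: 16 both-alive 35 7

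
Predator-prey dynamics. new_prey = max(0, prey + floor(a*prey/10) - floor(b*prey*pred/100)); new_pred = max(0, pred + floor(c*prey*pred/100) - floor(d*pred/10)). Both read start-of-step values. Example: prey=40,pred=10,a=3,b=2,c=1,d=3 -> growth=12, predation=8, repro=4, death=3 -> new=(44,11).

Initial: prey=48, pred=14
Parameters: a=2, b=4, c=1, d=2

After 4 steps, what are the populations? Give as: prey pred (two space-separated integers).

Step 1: prey: 48+9-26=31; pred: 14+6-2=18
Step 2: prey: 31+6-22=15; pred: 18+5-3=20
Step 3: prey: 15+3-12=6; pred: 20+3-4=19
Step 4: prey: 6+1-4=3; pred: 19+1-3=17

Answer: 3 17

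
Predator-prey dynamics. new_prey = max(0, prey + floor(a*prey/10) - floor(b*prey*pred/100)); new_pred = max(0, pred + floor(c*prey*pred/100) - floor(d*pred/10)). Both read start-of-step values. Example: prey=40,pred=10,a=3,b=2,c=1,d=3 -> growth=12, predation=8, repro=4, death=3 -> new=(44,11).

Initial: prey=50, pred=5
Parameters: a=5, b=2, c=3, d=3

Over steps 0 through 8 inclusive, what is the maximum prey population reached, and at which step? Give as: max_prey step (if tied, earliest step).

Step 1: prey: 50+25-5=70; pred: 5+7-1=11
Step 2: prey: 70+35-15=90; pred: 11+23-3=31
Step 3: prey: 90+45-55=80; pred: 31+83-9=105
Step 4: prey: 80+40-168=0; pred: 105+252-31=326
Step 5: prey: 0+0-0=0; pred: 326+0-97=229
Step 6: prey: 0+0-0=0; pred: 229+0-68=161
Step 7: prey: 0+0-0=0; pred: 161+0-48=113
Step 8: prey: 0+0-0=0; pred: 113+0-33=80
Max prey = 90 at step 2

Answer: 90 2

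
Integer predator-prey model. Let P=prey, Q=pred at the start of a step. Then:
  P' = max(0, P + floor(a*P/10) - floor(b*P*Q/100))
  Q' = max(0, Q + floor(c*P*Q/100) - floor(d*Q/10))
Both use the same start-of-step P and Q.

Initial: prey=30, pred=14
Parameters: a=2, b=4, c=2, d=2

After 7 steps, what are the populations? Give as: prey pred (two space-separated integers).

Answer: 1 11

Derivation:
Step 1: prey: 30+6-16=20; pred: 14+8-2=20
Step 2: prey: 20+4-16=8; pred: 20+8-4=24
Step 3: prey: 8+1-7=2; pred: 24+3-4=23
Step 4: prey: 2+0-1=1; pred: 23+0-4=19
Step 5: prey: 1+0-0=1; pred: 19+0-3=16
Step 6: prey: 1+0-0=1; pred: 16+0-3=13
Step 7: prey: 1+0-0=1; pred: 13+0-2=11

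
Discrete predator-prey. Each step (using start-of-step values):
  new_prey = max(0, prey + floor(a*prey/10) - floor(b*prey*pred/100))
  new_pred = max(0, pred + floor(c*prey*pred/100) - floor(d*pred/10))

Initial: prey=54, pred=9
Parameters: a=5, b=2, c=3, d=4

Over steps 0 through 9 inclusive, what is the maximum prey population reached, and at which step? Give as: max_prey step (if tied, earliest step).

Answer: 80 2

Derivation:
Step 1: prey: 54+27-9=72; pred: 9+14-3=20
Step 2: prey: 72+36-28=80; pred: 20+43-8=55
Step 3: prey: 80+40-88=32; pred: 55+132-22=165
Step 4: prey: 32+16-105=0; pred: 165+158-66=257
Step 5: prey: 0+0-0=0; pred: 257+0-102=155
Step 6: prey: 0+0-0=0; pred: 155+0-62=93
Step 7: prey: 0+0-0=0; pred: 93+0-37=56
Step 8: prey: 0+0-0=0; pred: 56+0-22=34
Step 9: prey: 0+0-0=0; pred: 34+0-13=21
Max prey = 80 at step 2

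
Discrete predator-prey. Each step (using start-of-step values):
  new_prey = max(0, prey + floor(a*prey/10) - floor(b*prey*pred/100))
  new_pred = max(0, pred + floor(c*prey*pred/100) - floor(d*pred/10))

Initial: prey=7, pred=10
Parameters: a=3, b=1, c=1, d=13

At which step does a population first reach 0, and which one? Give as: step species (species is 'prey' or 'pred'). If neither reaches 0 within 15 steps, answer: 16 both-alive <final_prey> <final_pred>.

Step 1: prey: 7+2-0=9; pred: 10+0-13=0
First extinction: pred at step 1

Answer: 1 pred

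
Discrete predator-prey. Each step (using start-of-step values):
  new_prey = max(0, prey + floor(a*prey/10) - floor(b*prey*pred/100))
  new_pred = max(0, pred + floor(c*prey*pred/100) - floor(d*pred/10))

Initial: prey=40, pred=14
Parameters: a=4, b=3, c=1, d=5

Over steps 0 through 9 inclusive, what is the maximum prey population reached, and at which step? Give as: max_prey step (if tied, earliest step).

Answer: 78 8

Derivation:
Step 1: prey: 40+16-16=40; pred: 14+5-7=12
Step 2: prey: 40+16-14=42; pred: 12+4-6=10
Step 3: prey: 42+16-12=46; pred: 10+4-5=9
Step 4: prey: 46+18-12=52; pred: 9+4-4=9
Step 5: prey: 52+20-14=58; pred: 9+4-4=9
Step 6: prey: 58+23-15=66; pred: 9+5-4=10
Step 7: prey: 66+26-19=73; pred: 10+6-5=11
Step 8: prey: 73+29-24=78; pred: 11+8-5=14
Step 9: prey: 78+31-32=77; pred: 14+10-7=17
Max prey = 78 at step 8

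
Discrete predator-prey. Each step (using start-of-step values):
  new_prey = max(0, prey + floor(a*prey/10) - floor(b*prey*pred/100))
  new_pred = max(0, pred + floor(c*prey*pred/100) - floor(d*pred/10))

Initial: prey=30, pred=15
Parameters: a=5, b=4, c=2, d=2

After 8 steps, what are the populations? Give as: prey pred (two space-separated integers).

Step 1: prey: 30+15-18=27; pred: 15+9-3=21
Step 2: prey: 27+13-22=18; pred: 21+11-4=28
Step 3: prey: 18+9-20=7; pred: 28+10-5=33
Step 4: prey: 7+3-9=1; pred: 33+4-6=31
Step 5: prey: 1+0-1=0; pred: 31+0-6=25
Step 6: prey: 0+0-0=0; pred: 25+0-5=20
Step 7: prey: 0+0-0=0; pred: 20+0-4=16
Step 8: prey: 0+0-0=0; pred: 16+0-3=13

Answer: 0 13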